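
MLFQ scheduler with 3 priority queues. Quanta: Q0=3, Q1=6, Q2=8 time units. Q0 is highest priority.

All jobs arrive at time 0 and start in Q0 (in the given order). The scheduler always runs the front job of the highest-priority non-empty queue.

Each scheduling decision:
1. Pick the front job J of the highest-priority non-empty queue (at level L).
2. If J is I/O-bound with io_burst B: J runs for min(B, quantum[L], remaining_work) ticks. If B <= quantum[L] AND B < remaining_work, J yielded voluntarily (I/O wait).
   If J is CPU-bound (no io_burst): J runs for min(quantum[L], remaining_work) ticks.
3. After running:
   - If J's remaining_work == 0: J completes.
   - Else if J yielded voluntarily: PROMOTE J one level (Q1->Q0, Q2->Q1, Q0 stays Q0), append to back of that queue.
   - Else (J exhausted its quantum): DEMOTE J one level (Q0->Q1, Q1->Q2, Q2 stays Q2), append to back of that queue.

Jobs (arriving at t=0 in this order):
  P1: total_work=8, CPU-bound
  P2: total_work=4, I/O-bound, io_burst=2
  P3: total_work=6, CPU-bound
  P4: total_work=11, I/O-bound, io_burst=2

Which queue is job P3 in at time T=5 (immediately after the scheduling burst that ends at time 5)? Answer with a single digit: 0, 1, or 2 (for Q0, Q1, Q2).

t=0-3: P1@Q0 runs 3, rem=5, quantum used, demote→Q1. Q0=[P2,P3,P4] Q1=[P1] Q2=[]
t=3-5: P2@Q0 runs 2, rem=2, I/O yield, promote→Q0. Q0=[P3,P4,P2] Q1=[P1] Q2=[]
t=5-8: P3@Q0 runs 3, rem=3, quantum used, demote→Q1. Q0=[P4,P2] Q1=[P1,P3] Q2=[]
t=8-10: P4@Q0 runs 2, rem=9, I/O yield, promote→Q0. Q0=[P2,P4] Q1=[P1,P3] Q2=[]
t=10-12: P2@Q0 runs 2, rem=0, completes. Q0=[P4] Q1=[P1,P3] Q2=[]
t=12-14: P4@Q0 runs 2, rem=7, I/O yield, promote→Q0. Q0=[P4] Q1=[P1,P3] Q2=[]
t=14-16: P4@Q0 runs 2, rem=5, I/O yield, promote→Q0. Q0=[P4] Q1=[P1,P3] Q2=[]
t=16-18: P4@Q0 runs 2, rem=3, I/O yield, promote→Q0. Q0=[P4] Q1=[P1,P3] Q2=[]
t=18-20: P4@Q0 runs 2, rem=1, I/O yield, promote→Q0. Q0=[P4] Q1=[P1,P3] Q2=[]
t=20-21: P4@Q0 runs 1, rem=0, completes. Q0=[] Q1=[P1,P3] Q2=[]
t=21-26: P1@Q1 runs 5, rem=0, completes. Q0=[] Q1=[P3] Q2=[]
t=26-29: P3@Q1 runs 3, rem=0, completes. Q0=[] Q1=[] Q2=[]

Answer: 0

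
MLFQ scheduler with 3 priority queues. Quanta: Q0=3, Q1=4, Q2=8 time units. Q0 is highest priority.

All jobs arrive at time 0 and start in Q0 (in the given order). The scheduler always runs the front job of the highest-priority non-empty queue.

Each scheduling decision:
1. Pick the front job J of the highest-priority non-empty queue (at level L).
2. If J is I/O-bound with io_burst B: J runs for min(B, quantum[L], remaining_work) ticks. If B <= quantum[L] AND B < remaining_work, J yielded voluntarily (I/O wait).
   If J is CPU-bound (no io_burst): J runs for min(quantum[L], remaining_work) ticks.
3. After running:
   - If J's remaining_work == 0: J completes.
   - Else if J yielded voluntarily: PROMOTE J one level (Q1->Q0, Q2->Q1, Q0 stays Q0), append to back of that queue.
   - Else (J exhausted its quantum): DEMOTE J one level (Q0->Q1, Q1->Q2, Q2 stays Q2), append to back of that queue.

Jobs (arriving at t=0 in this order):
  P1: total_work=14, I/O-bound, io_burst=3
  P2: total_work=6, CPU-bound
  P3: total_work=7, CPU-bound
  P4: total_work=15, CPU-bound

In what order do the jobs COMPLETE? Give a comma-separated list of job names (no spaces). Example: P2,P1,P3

t=0-3: P1@Q0 runs 3, rem=11, I/O yield, promote→Q0. Q0=[P2,P3,P4,P1] Q1=[] Q2=[]
t=3-6: P2@Q0 runs 3, rem=3, quantum used, demote→Q1. Q0=[P3,P4,P1] Q1=[P2] Q2=[]
t=6-9: P3@Q0 runs 3, rem=4, quantum used, demote→Q1. Q0=[P4,P1] Q1=[P2,P3] Q2=[]
t=9-12: P4@Q0 runs 3, rem=12, quantum used, demote→Q1. Q0=[P1] Q1=[P2,P3,P4] Q2=[]
t=12-15: P1@Q0 runs 3, rem=8, I/O yield, promote→Q0. Q0=[P1] Q1=[P2,P3,P4] Q2=[]
t=15-18: P1@Q0 runs 3, rem=5, I/O yield, promote→Q0. Q0=[P1] Q1=[P2,P3,P4] Q2=[]
t=18-21: P1@Q0 runs 3, rem=2, I/O yield, promote→Q0. Q0=[P1] Q1=[P2,P3,P4] Q2=[]
t=21-23: P1@Q0 runs 2, rem=0, completes. Q0=[] Q1=[P2,P3,P4] Q2=[]
t=23-26: P2@Q1 runs 3, rem=0, completes. Q0=[] Q1=[P3,P4] Q2=[]
t=26-30: P3@Q1 runs 4, rem=0, completes. Q0=[] Q1=[P4] Q2=[]
t=30-34: P4@Q1 runs 4, rem=8, quantum used, demote→Q2. Q0=[] Q1=[] Q2=[P4]
t=34-42: P4@Q2 runs 8, rem=0, completes. Q0=[] Q1=[] Q2=[]

Answer: P1,P2,P3,P4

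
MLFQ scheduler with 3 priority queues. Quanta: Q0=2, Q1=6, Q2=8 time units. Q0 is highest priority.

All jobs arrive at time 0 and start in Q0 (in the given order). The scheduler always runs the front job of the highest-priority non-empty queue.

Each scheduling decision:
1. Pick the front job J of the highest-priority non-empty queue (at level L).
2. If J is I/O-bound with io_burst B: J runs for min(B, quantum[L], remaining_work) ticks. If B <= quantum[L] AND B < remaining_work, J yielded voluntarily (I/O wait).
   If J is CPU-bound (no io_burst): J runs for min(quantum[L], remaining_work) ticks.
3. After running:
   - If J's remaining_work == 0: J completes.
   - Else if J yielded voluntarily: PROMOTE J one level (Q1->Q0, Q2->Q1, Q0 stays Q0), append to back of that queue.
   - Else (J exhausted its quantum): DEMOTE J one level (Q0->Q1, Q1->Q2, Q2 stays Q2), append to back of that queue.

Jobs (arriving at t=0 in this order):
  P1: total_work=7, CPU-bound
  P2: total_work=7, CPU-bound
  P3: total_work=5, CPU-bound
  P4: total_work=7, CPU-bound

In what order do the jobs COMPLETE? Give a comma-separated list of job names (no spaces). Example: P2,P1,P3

t=0-2: P1@Q0 runs 2, rem=5, quantum used, demote→Q1. Q0=[P2,P3,P4] Q1=[P1] Q2=[]
t=2-4: P2@Q0 runs 2, rem=5, quantum used, demote→Q1. Q0=[P3,P4] Q1=[P1,P2] Q2=[]
t=4-6: P3@Q0 runs 2, rem=3, quantum used, demote→Q1. Q0=[P4] Q1=[P1,P2,P3] Q2=[]
t=6-8: P4@Q0 runs 2, rem=5, quantum used, demote→Q1. Q0=[] Q1=[P1,P2,P3,P4] Q2=[]
t=8-13: P1@Q1 runs 5, rem=0, completes. Q0=[] Q1=[P2,P3,P4] Q2=[]
t=13-18: P2@Q1 runs 5, rem=0, completes. Q0=[] Q1=[P3,P4] Q2=[]
t=18-21: P3@Q1 runs 3, rem=0, completes. Q0=[] Q1=[P4] Q2=[]
t=21-26: P4@Q1 runs 5, rem=0, completes. Q0=[] Q1=[] Q2=[]

Answer: P1,P2,P3,P4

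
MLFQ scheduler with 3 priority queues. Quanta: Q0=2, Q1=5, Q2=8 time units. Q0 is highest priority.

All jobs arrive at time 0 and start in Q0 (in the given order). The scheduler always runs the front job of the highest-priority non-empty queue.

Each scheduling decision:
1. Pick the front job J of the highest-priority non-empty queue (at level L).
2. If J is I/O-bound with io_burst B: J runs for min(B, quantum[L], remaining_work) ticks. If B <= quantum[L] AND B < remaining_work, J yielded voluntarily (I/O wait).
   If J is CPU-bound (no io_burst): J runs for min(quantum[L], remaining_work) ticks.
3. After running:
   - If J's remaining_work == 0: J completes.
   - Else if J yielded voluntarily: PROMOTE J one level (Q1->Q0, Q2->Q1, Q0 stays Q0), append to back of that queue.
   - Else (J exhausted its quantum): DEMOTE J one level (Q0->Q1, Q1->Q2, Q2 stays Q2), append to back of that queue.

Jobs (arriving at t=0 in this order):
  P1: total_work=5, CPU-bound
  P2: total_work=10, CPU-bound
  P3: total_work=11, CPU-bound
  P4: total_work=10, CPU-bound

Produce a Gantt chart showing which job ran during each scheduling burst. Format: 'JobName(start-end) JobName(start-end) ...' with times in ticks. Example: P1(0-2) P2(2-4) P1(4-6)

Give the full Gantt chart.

Answer: P1(0-2) P2(2-4) P3(4-6) P4(6-8) P1(8-11) P2(11-16) P3(16-21) P4(21-26) P2(26-29) P3(29-33) P4(33-36)

Derivation:
t=0-2: P1@Q0 runs 2, rem=3, quantum used, demote→Q1. Q0=[P2,P3,P4] Q1=[P1] Q2=[]
t=2-4: P2@Q0 runs 2, rem=8, quantum used, demote→Q1. Q0=[P3,P4] Q1=[P1,P2] Q2=[]
t=4-6: P3@Q0 runs 2, rem=9, quantum used, demote→Q1. Q0=[P4] Q1=[P1,P2,P3] Q2=[]
t=6-8: P4@Q0 runs 2, rem=8, quantum used, demote→Q1. Q0=[] Q1=[P1,P2,P3,P4] Q2=[]
t=8-11: P1@Q1 runs 3, rem=0, completes. Q0=[] Q1=[P2,P3,P4] Q2=[]
t=11-16: P2@Q1 runs 5, rem=3, quantum used, demote→Q2. Q0=[] Q1=[P3,P4] Q2=[P2]
t=16-21: P3@Q1 runs 5, rem=4, quantum used, demote→Q2. Q0=[] Q1=[P4] Q2=[P2,P3]
t=21-26: P4@Q1 runs 5, rem=3, quantum used, demote→Q2. Q0=[] Q1=[] Q2=[P2,P3,P4]
t=26-29: P2@Q2 runs 3, rem=0, completes. Q0=[] Q1=[] Q2=[P3,P4]
t=29-33: P3@Q2 runs 4, rem=0, completes. Q0=[] Q1=[] Q2=[P4]
t=33-36: P4@Q2 runs 3, rem=0, completes. Q0=[] Q1=[] Q2=[]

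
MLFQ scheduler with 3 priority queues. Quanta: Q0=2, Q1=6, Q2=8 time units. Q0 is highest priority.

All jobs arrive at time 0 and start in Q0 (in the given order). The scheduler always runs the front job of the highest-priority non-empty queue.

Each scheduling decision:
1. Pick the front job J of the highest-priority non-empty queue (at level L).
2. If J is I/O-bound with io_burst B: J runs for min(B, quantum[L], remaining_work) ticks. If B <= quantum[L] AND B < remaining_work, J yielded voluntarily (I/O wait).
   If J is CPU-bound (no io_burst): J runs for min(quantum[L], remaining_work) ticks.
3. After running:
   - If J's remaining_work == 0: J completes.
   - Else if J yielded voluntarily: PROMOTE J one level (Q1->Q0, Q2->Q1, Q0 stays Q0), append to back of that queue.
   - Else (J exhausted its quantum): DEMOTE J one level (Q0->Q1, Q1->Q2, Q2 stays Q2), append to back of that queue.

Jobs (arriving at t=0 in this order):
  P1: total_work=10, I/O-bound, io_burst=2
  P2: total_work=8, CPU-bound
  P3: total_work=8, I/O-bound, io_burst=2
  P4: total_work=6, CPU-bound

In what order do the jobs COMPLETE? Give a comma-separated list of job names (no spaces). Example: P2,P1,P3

t=0-2: P1@Q0 runs 2, rem=8, I/O yield, promote→Q0. Q0=[P2,P3,P4,P1] Q1=[] Q2=[]
t=2-4: P2@Q0 runs 2, rem=6, quantum used, demote→Q1. Q0=[P3,P4,P1] Q1=[P2] Q2=[]
t=4-6: P3@Q0 runs 2, rem=6, I/O yield, promote→Q0. Q0=[P4,P1,P3] Q1=[P2] Q2=[]
t=6-8: P4@Q0 runs 2, rem=4, quantum used, demote→Q1. Q0=[P1,P3] Q1=[P2,P4] Q2=[]
t=8-10: P1@Q0 runs 2, rem=6, I/O yield, promote→Q0. Q0=[P3,P1] Q1=[P2,P4] Q2=[]
t=10-12: P3@Q0 runs 2, rem=4, I/O yield, promote→Q0. Q0=[P1,P3] Q1=[P2,P4] Q2=[]
t=12-14: P1@Q0 runs 2, rem=4, I/O yield, promote→Q0. Q0=[P3,P1] Q1=[P2,P4] Q2=[]
t=14-16: P3@Q0 runs 2, rem=2, I/O yield, promote→Q0. Q0=[P1,P3] Q1=[P2,P4] Q2=[]
t=16-18: P1@Q0 runs 2, rem=2, I/O yield, promote→Q0. Q0=[P3,P1] Q1=[P2,P4] Q2=[]
t=18-20: P3@Q0 runs 2, rem=0, completes. Q0=[P1] Q1=[P2,P4] Q2=[]
t=20-22: P1@Q0 runs 2, rem=0, completes. Q0=[] Q1=[P2,P4] Q2=[]
t=22-28: P2@Q1 runs 6, rem=0, completes. Q0=[] Q1=[P4] Q2=[]
t=28-32: P4@Q1 runs 4, rem=0, completes. Q0=[] Q1=[] Q2=[]

Answer: P3,P1,P2,P4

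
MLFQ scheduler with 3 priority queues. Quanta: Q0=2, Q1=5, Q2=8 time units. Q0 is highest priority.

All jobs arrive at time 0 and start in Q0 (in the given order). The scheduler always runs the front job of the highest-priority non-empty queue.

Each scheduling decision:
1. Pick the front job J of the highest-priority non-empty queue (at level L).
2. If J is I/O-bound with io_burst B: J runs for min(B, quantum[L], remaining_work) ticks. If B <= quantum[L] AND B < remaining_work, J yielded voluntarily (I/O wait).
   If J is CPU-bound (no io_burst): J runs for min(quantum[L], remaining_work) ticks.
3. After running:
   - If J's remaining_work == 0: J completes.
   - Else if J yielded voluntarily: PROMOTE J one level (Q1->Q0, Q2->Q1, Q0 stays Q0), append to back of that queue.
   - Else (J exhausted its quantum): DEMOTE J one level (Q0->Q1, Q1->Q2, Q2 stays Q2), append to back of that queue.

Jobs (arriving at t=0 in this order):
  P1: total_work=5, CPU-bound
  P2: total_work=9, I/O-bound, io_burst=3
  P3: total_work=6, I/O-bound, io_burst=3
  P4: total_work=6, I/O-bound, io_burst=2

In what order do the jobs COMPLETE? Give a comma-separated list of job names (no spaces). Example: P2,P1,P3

t=0-2: P1@Q0 runs 2, rem=3, quantum used, demote→Q1. Q0=[P2,P3,P4] Q1=[P1] Q2=[]
t=2-4: P2@Q0 runs 2, rem=7, quantum used, demote→Q1. Q0=[P3,P4] Q1=[P1,P2] Q2=[]
t=4-6: P3@Q0 runs 2, rem=4, quantum used, demote→Q1. Q0=[P4] Q1=[P1,P2,P3] Q2=[]
t=6-8: P4@Q0 runs 2, rem=4, I/O yield, promote→Q0. Q0=[P4] Q1=[P1,P2,P3] Q2=[]
t=8-10: P4@Q0 runs 2, rem=2, I/O yield, promote→Q0. Q0=[P4] Q1=[P1,P2,P3] Q2=[]
t=10-12: P4@Q0 runs 2, rem=0, completes. Q0=[] Q1=[P1,P2,P3] Q2=[]
t=12-15: P1@Q1 runs 3, rem=0, completes. Q0=[] Q1=[P2,P3] Q2=[]
t=15-18: P2@Q1 runs 3, rem=4, I/O yield, promote→Q0. Q0=[P2] Q1=[P3] Q2=[]
t=18-20: P2@Q0 runs 2, rem=2, quantum used, demote→Q1. Q0=[] Q1=[P3,P2] Q2=[]
t=20-23: P3@Q1 runs 3, rem=1, I/O yield, promote→Q0. Q0=[P3] Q1=[P2] Q2=[]
t=23-24: P3@Q0 runs 1, rem=0, completes. Q0=[] Q1=[P2] Q2=[]
t=24-26: P2@Q1 runs 2, rem=0, completes. Q0=[] Q1=[] Q2=[]

Answer: P4,P1,P3,P2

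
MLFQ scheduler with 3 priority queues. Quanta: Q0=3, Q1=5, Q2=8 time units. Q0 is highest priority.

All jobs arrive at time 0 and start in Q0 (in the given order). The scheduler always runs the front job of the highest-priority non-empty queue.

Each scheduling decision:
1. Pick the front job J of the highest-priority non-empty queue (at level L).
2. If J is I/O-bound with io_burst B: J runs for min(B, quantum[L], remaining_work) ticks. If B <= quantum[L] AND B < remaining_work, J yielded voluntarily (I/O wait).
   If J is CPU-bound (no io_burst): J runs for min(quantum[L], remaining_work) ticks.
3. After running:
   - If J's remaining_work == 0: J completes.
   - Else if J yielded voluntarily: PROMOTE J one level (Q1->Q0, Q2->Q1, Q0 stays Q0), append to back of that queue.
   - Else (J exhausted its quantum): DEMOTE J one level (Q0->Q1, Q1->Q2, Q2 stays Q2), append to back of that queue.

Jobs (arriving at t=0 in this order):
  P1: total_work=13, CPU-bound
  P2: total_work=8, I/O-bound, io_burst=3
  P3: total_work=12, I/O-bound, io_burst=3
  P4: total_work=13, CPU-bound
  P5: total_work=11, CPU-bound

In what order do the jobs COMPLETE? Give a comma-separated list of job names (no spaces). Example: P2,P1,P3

t=0-3: P1@Q0 runs 3, rem=10, quantum used, demote→Q1. Q0=[P2,P3,P4,P5] Q1=[P1] Q2=[]
t=3-6: P2@Q0 runs 3, rem=5, I/O yield, promote→Q0. Q0=[P3,P4,P5,P2] Q1=[P1] Q2=[]
t=6-9: P3@Q0 runs 3, rem=9, I/O yield, promote→Q0. Q0=[P4,P5,P2,P3] Q1=[P1] Q2=[]
t=9-12: P4@Q0 runs 3, rem=10, quantum used, demote→Q1. Q0=[P5,P2,P3] Q1=[P1,P4] Q2=[]
t=12-15: P5@Q0 runs 3, rem=8, quantum used, demote→Q1. Q0=[P2,P3] Q1=[P1,P4,P5] Q2=[]
t=15-18: P2@Q0 runs 3, rem=2, I/O yield, promote→Q0. Q0=[P3,P2] Q1=[P1,P4,P5] Q2=[]
t=18-21: P3@Q0 runs 3, rem=6, I/O yield, promote→Q0. Q0=[P2,P3] Q1=[P1,P4,P5] Q2=[]
t=21-23: P2@Q0 runs 2, rem=0, completes. Q0=[P3] Q1=[P1,P4,P5] Q2=[]
t=23-26: P3@Q0 runs 3, rem=3, I/O yield, promote→Q0. Q0=[P3] Q1=[P1,P4,P5] Q2=[]
t=26-29: P3@Q0 runs 3, rem=0, completes. Q0=[] Q1=[P1,P4,P5] Q2=[]
t=29-34: P1@Q1 runs 5, rem=5, quantum used, demote→Q2. Q0=[] Q1=[P4,P5] Q2=[P1]
t=34-39: P4@Q1 runs 5, rem=5, quantum used, demote→Q2. Q0=[] Q1=[P5] Q2=[P1,P4]
t=39-44: P5@Q1 runs 5, rem=3, quantum used, demote→Q2. Q0=[] Q1=[] Q2=[P1,P4,P5]
t=44-49: P1@Q2 runs 5, rem=0, completes. Q0=[] Q1=[] Q2=[P4,P5]
t=49-54: P4@Q2 runs 5, rem=0, completes. Q0=[] Q1=[] Q2=[P5]
t=54-57: P5@Q2 runs 3, rem=0, completes. Q0=[] Q1=[] Q2=[]

Answer: P2,P3,P1,P4,P5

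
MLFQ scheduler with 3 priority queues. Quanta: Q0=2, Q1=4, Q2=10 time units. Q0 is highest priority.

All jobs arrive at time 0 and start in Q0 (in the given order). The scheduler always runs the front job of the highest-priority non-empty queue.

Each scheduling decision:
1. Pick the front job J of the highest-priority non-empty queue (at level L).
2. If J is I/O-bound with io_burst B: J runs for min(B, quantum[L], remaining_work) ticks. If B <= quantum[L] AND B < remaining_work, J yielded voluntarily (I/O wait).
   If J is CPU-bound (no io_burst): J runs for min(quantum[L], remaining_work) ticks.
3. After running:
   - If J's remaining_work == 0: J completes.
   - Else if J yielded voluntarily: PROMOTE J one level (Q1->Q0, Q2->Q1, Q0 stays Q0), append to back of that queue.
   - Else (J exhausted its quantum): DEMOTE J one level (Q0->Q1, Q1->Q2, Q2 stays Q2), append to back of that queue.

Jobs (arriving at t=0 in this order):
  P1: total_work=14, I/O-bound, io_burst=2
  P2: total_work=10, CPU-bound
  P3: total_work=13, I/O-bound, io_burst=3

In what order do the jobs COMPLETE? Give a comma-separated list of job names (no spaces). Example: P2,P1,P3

Answer: P1,P3,P2

Derivation:
t=0-2: P1@Q0 runs 2, rem=12, I/O yield, promote→Q0. Q0=[P2,P3,P1] Q1=[] Q2=[]
t=2-4: P2@Q0 runs 2, rem=8, quantum used, demote→Q1. Q0=[P3,P1] Q1=[P2] Q2=[]
t=4-6: P3@Q0 runs 2, rem=11, quantum used, demote→Q1. Q0=[P1] Q1=[P2,P3] Q2=[]
t=6-8: P1@Q0 runs 2, rem=10, I/O yield, promote→Q0. Q0=[P1] Q1=[P2,P3] Q2=[]
t=8-10: P1@Q0 runs 2, rem=8, I/O yield, promote→Q0. Q0=[P1] Q1=[P2,P3] Q2=[]
t=10-12: P1@Q0 runs 2, rem=6, I/O yield, promote→Q0. Q0=[P1] Q1=[P2,P3] Q2=[]
t=12-14: P1@Q0 runs 2, rem=4, I/O yield, promote→Q0. Q0=[P1] Q1=[P2,P3] Q2=[]
t=14-16: P1@Q0 runs 2, rem=2, I/O yield, promote→Q0. Q0=[P1] Q1=[P2,P3] Q2=[]
t=16-18: P1@Q0 runs 2, rem=0, completes. Q0=[] Q1=[P2,P3] Q2=[]
t=18-22: P2@Q1 runs 4, rem=4, quantum used, demote→Q2. Q0=[] Q1=[P3] Q2=[P2]
t=22-25: P3@Q1 runs 3, rem=8, I/O yield, promote→Q0. Q0=[P3] Q1=[] Q2=[P2]
t=25-27: P3@Q0 runs 2, rem=6, quantum used, demote→Q1. Q0=[] Q1=[P3] Q2=[P2]
t=27-30: P3@Q1 runs 3, rem=3, I/O yield, promote→Q0. Q0=[P3] Q1=[] Q2=[P2]
t=30-32: P3@Q0 runs 2, rem=1, quantum used, demote→Q1. Q0=[] Q1=[P3] Q2=[P2]
t=32-33: P3@Q1 runs 1, rem=0, completes. Q0=[] Q1=[] Q2=[P2]
t=33-37: P2@Q2 runs 4, rem=0, completes. Q0=[] Q1=[] Q2=[]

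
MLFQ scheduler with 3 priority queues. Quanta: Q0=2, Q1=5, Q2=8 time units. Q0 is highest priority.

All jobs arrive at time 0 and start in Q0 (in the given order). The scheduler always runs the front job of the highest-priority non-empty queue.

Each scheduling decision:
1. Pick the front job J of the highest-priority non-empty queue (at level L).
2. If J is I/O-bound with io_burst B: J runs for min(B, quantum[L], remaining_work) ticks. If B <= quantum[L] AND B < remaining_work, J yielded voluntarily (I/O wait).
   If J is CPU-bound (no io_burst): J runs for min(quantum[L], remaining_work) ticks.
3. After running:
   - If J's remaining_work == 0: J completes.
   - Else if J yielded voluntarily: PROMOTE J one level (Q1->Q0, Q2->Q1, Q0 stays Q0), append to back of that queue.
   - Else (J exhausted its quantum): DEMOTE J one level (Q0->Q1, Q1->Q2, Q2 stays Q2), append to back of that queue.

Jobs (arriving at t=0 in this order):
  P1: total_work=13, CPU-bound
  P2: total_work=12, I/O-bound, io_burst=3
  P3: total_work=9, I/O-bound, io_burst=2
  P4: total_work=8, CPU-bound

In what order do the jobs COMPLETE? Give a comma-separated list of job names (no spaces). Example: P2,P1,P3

Answer: P3,P2,P1,P4

Derivation:
t=0-2: P1@Q0 runs 2, rem=11, quantum used, demote→Q1. Q0=[P2,P3,P4] Q1=[P1] Q2=[]
t=2-4: P2@Q0 runs 2, rem=10, quantum used, demote→Q1. Q0=[P3,P4] Q1=[P1,P2] Q2=[]
t=4-6: P3@Q0 runs 2, rem=7, I/O yield, promote→Q0. Q0=[P4,P3] Q1=[P1,P2] Q2=[]
t=6-8: P4@Q0 runs 2, rem=6, quantum used, demote→Q1. Q0=[P3] Q1=[P1,P2,P4] Q2=[]
t=8-10: P3@Q0 runs 2, rem=5, I/O yield, promote→Q0. Q0=[P3] Q1=[P1,P2,P4] Q2=[]
t=10-12: P3@Q0 runs 2, rem=3, I/O yield, promote→Q0. Q0=[P3] Q1=[P1,P2,P4] Q2=[]
t=12-14: P3@Q0 runs 2, rem=1, I/O yield, promote→Q0. Q0=[P3] Q1=[P1,P2,P4] Q2=[]
t=14-15: P3@Q0 runs 1, rem=0, completes. Q0=[] Q1=[P1,P2,P4] Q2=[]
t=15-20: P1@Q1 runs 5, rem=6, quantum used, demote→Q2. Q0=[] Q1=[P2,P4] Q2=[P1]
t=20-23: P2@Q1 runs 3, rem=7, I/O yield, promote→Q0. Q0=[P2] Q1=[P4] Q2=[P1]
t=23-25: P2@Q0 runs 2, rem=5, quantum used, demote→Q1. Q0=[] Q1=[P4,P2] Q2=[P1]
t=25-30: P4@Q1 runs 5, rem=1, quantum used, demote→Q2. Q0=[] Q1=[P2] Q2=[P1,P4]
t=30-33: P2@Q1 runs 3, rem=2, I/O yield, promote→Q0. Q0=[P2] Q1=[] Q2=[P1,P4]
t=33-35: P2@Q0 runs 2, rem=0, completes. Q0=[] Q1=[] Q2=[P1,P4]
t=35-41: P1@Q2 runs 6, rem=0, completes. Q0=[] Q1=[] Q2=[P4]
t=41-42: P4@Q2 runs 1, rem=0, completes. Q0=[] Q1=[] Q2=[]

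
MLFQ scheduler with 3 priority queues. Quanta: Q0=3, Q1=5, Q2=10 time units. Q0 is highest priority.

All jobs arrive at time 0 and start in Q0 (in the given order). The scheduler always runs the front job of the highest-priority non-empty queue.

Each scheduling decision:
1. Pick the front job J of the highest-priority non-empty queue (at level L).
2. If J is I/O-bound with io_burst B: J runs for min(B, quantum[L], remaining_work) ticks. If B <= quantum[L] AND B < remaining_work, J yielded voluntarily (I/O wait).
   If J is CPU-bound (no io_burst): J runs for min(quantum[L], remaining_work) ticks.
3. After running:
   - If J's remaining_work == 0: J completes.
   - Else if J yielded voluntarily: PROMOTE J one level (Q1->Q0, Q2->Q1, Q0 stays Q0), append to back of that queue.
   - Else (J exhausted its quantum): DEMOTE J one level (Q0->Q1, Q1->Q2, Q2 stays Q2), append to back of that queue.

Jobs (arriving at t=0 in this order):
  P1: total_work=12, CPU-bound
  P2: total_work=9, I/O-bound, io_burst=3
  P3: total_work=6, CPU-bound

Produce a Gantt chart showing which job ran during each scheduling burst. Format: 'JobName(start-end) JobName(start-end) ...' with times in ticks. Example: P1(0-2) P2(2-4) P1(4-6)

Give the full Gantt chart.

t=0-3: P1@Q0 runs 3, rem=9, quantum used, demote→Q1. Q0=[P2,P3] Q1=[P1] Q2=[]
t=3-6: P2@Q0 runs 3, rem=6, I/O yield, promote→Q0. Q0=[P3,P2] Q1=[P1] Q2=[]
t=6-9: P3@Q0 runs 3, rem=3, quantum used, demote→Q1. Q0=[P2] Q1=[P1,P3] Q2=[]
t=9-12: P2@Q0 runs 3, rem=3, I/O yield, promote→Q0. Q0=[P2] Q1=[P1,P3] Q2=[]
t=12-15: P2@Q0 runs 3, rem=0, completes. Q0=[] Q1=[P1,P3] Q2=[]
t=15-20: P1@Q1 runs 5, rem=4, quantum used, demote→Q2. Q0=[] Q1=[P3] Q2=[P1]
t=20-23: P3@Q1 runs 3, rem=0, completes. Q0=[] Q1=[] Q2=[P1]
t=23-27: P1@Q2 runs 4, rem=0, completes. Q0=[] Q1=[] Q2=[]

Answer: P1(0-3) P2(3-6) P3(6-9) P2(9-12) P2(12-15) P1(15-20) P3(20-23) P1(23-27)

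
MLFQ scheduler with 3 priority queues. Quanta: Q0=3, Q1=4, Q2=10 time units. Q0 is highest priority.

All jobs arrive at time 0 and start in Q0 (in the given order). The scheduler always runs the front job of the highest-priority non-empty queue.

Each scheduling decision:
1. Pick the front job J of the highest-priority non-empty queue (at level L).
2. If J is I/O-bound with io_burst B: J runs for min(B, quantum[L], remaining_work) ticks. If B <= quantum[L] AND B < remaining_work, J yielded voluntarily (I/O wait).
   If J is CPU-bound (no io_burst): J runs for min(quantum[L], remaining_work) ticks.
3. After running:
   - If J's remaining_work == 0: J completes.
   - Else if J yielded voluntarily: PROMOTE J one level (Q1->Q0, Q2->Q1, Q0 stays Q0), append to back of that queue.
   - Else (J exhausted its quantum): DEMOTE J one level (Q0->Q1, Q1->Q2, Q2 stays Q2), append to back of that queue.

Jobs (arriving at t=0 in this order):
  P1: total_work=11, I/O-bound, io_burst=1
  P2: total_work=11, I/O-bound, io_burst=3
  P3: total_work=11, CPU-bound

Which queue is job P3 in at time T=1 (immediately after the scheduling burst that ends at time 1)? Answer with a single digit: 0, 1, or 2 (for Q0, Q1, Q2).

t=0-1: P1@Q0 runs 1, rem=10, I/O yield, promote→Q0. Q0=[P2,P3,P1] Q1=[] Q2=[]
t=1-4: P2@Q0 runs 3, rem=8, I/O yield, promote→Q0. Q0=[P3,P1,P2] Q1=[] Q2=[]
t=4-7: P3@Q0 runs 3, rem=8, quantum used, demote→Q1. Q0=[P1,P2] Q1=[P3] Q2=[]
t=7-8: P1@Q0 runs 1, rem=9, I/O yield, promote→Q0. Q0=[P2,P1] Q1=[P3] Q2=[]
t=8-11: P2@Q0 runs 3, rem=5, I/O yield, promote→Q0. Q0=[P1,P2] Q1=[P3] Q2=[]
t=11-12: P1@Q0 runs 1, rem=8, I/O yield, promote→Q0. Q0=[P2,P1] Q1=[P3] Q2=[]
t=12-15: P2@Q0 runs 3, rem=2, I/O yield, promote→Q0. Q0=[P1,P2] Q1=[P3] Q2=[]
t=15-16: P1@Q0 runs 1, rem=7, I/O yield, promote→Q0. Q0=[P2,P1] Q1=[P3] Q2=[]
t=16-18: P2@Q0 runs 2, rem=0, completes. Q0=[P1] Q1=[P3] Q2=[]
t=18-19: P1@Q0 runs 1, rem=6, I/O yield, promote→Q0. Q0=[P1] Q1=[P3] Q2=[]
t=19-20: P1@Q0 runs 1, rem=5, I/O yield, promote→Q0. Q0=[P1] Q1=[P3] Q2=[]
t=20-21: P1@Q0 runs 1, rem=4, I/O yield, promote→Q0. Q0=[P1] Q1=[P3] Q2=[]
t=21-22: P1@Q0 runs 1, rem=3, I/O yield, promote→Q0. Q0=[P1] Q1=[P3] Q2=[]
t=22-23: P1@Q0 runs 1, rem=2, I/O yield, promote→Q0. Q0=[P1] Q1=[P3] Q2=[]
t=23-24: P1@Q0 runs 1, rem=1, I/O yield, promote→Q0. Q0=[P1] Q1=[P3] Q2=[]
t=24-25: P1@Q0 runs 1, rem=0, completes. Q0=[] Q1=[P3] Q2=[]
t=25-29: P3@Q1 runs 4, rem=4, quantum used, demote→Q2. Q0=[] Q1=[] Q2=[P3]
t=29-33: P3@Q2 runs 4, rem=0, completes. Q0=[] Q1=[] Q2=[]

Answer: 0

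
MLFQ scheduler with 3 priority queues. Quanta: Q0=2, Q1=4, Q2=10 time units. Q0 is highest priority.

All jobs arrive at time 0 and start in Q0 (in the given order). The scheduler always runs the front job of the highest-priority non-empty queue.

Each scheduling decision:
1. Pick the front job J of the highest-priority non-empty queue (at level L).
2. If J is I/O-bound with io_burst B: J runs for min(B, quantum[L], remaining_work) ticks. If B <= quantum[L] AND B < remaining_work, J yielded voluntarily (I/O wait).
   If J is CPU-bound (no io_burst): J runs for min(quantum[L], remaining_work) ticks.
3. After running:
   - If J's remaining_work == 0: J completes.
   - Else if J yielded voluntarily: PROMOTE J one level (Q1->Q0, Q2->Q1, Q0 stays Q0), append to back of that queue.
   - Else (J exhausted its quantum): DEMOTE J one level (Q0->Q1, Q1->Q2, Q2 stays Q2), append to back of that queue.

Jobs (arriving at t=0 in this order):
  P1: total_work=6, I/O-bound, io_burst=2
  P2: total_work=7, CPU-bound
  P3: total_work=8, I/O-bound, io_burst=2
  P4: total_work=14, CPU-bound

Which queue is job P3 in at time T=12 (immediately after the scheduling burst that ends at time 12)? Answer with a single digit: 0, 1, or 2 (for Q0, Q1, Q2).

Answer: 0

Derivation:
t=0-2: P1@Q0 runs 2, rem=4, I/O yield, promote→Q0. Q0=[P2,P3,P4,P1] Q1=[] Q2=[]
t=2-4: P2@Q0 runs 2, rem=5, quantum used, demote→Q1. Q0=[P3,P4,P1] Q1=[P2] Q2=[]
t=4-6: P3@Q0 runs 2, rem=6, I/O yield, promote→Q0. Q0=[P4,P1,P3] Q1=[P2] Q2=[]
t=6-8: P4@Q0 runs 2, rem=12, quantum used, demote→Q1. Q0=[P1,P3] Q1=[P2,P4] Q2=[]
t=8-10: P1@Q0 runs 2, rem=2, I/O yield, promote→Q0. Q0=[P3,P1] Q1=[P2,P4] Q2=[]
t=10-12: P3@Q0 runs 2, rem=4, I/O yield, promote→Q0. Q0=[P1,P3] Q1=[P2,P4] Q2=[]
t=12-14: P1@Q0 runs 2, rem=0, completes. Q0=[P3] Q1=[P2,P4] Q2=[]
t=14-16: P3@Q0 runs 2, rem=2, I/O yield, promote→Q0. Q0=[P3] Q1=[P2,P4] Q2=[]
t=16-18: P3@Q0 runs 2, rem=0, completes. Q0=[] Q1=[P2,P4] Q2=[]
t=18-22: P2@Q1 runs 4, rem=1, quantum used, demote→Q2. Q0=[] Q1=[P4] Q2=[P2]
t=22-26: P4@Q1 runs 4, rem=8, quantum used, demote→Q2. Q0=[] Q1=[] Q2=[P2,P4]
t=26-27: P2@Q2 runs 1, rem=0, completes. Q0=[] Q1=[] Q2=[P4]
t=27-35: P4@Q2 runs 8, rem=0, completes. Q0=[] Q1=[] Q2=[]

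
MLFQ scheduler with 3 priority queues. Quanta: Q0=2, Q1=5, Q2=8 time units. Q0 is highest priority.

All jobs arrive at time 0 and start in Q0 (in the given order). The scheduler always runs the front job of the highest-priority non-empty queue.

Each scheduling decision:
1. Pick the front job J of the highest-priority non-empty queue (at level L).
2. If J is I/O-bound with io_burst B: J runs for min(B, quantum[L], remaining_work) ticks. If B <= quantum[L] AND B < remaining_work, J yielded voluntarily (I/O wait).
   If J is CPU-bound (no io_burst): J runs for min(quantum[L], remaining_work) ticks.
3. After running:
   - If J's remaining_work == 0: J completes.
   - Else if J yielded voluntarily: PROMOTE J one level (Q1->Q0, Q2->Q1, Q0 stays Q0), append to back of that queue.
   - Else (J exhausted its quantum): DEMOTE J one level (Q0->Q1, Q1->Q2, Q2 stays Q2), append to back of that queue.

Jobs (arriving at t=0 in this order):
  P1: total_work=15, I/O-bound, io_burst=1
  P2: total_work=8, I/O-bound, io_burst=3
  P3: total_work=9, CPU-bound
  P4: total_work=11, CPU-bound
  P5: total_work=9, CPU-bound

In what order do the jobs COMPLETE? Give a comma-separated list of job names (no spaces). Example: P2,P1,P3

t=0-1: P1@Q0 runs 1, rem=14, I/O yield, promote→Q0. Q0=[P2,P3,P4,P5,P1] Q1=[] Q2=[]
t=1-3: P2@Q0 runs 2, rem=6, quantum used, demote→Q1. Q0=[P3,P4,P5,P1] Q1=[P2] Q2=[]
t=3-5: P3@Q0 runs 2, rem=7, quantum used, demote→Q1. Q0=[P4,P5,P1] Q1=[P2,P3] Q2=[]
t=5-7: P4@Q0 runs 2, rem=9, quantum used, demote→Q1. Q0=[P5,P1] Q1=[P2,P3,P4] Q2=[]
t=7-9: P5@Q0 runs 2, rem=7, quantum used, demote→Q1. Q0=[P1] Q1=[P2,P3,P4,P5] Q2=[]
t=9-10: P1@Q0 runs 1, rem=13, I/O yield, promote→Q0. Q0=[P1] Q1=[P2,P3,P4,P5] Q2=[]
t=10-11: P1@Q0 runs 1, rem=12, I/O yield, promote→Q0. Q0=[P1] Q1=[P2,P3,P4,P5] Q2=[]
t=11-12: P1@Q0 runs 1, rem=11, I/O yield, promote→Q0. Q0=[P1] Q1=[P2,P3,P4,P5] Q2=[]
t=12-13: P1@Q0 runs 1, rem=10, I/O yield, promote→Q0. Q0=[P1] Q1=[P2,P3,P4,P5] Q2=[]
t=13-14: P1@Q0 runs 1, rem=9, I/O yield, promote→Q0. Q0=[P1] Q1=[P2,P3,P4,P5] Q2=[]
t=14-15: P1@Q0 runs 1, rem=8, I/O yield, promote→Q0. Q0=[P1] Q1=[P2,P3,P4,P5] Q2=[]
t=15-16: P1@Q0 runs 1, rem=7, I/O yield, promote→Q0. Q0=[P1] Q1=[P2,P3,P4,P5] Q2=[]
t=16-17: P1@Q0 runs 1, rem=6, I/O yield, promote→Q0. Q0=[P1] Q1=[P2,P3,P4,P5] Q2=[]
t=17-18: P1@Q0 runs 1, rem=5, I/O yield, promote→Q0. Q0=[P1] Q1=[P2,P3,P4,P5] Q2=[]
t=18-19: P1@Q0 runs 1, rem=4, I/O yield, promote→Q0. Q0=[P1] Q1=[P2,P3,P4,P5] Q2=[]
t=19-20: P1@Q0 runs 1, rem=3, I/O yield, promote→Q0. Q0=[P1] Q1=[P2,P3,P4,P5] Q2=[]
t=20-21: P1@Q0 runs 1, rem=2, I/O yield, promote→Q0. Q0=[P1] Q1=[P2,P3,P4,P5] Q2=[]
t=21-22: P1@Q0 runs 1, rem=1, I/O yield, promote→Q0. Q0=[P1] Q1=[P2,P3,P4,P5] Q2=[]
t=22-23: P1@Q0 runs 1, rem=0, completes. Q0=[] Q1=[P2,P3,P4,P5] Q2=[]
t=23-26: P2@Q1 runs 3, rem=3, I/O yield, promote→Q0. Q0=[P2] Q1=[P3,P4,P5] Q2=[]
t=26-28: P2@Q0 runs 2, rem=1, quantum used, demote→Q1. Q0=[] Q1=[P3,P4,P5,P2] Q2=[]
t=28-33: P3@Q1 runs 5, rem=2, quantum used, demote→Q2. Q0=[] Q1=[P4,P5,P2] Q2=[P3]
t=33-38: P4@Q1 runs 5, rem=4, quantum used, demote→Q2. Q0=[] Q1=[P5,P2] Q2=[P3,P4]
t=38-43: P5@Q1 runs 5, rem=2, quantum used, demote→Q2. Q0=[] Q1=[P2] Q2=[P3,P4,P5]
t=43-44: P2@Q1 runs 1, rem=0, completes. Q0=[] Q1=[] Q2=[P3,P4,P5]
t=44-46: P3@Q2 runs 2, rem=0, completes. Q0=[] Q1=[] Q2=[P4,P5]
t=46-50: P4@Q2 runs 4, rem=0, completes. Q0=[] Q1=[] Q2=[P5]
t=50-52: P5@Q2 runs 2, rem=0, completes. Q0=[] Q1=[] Q2=[]

Answer: P1,P2,P3,P4,P5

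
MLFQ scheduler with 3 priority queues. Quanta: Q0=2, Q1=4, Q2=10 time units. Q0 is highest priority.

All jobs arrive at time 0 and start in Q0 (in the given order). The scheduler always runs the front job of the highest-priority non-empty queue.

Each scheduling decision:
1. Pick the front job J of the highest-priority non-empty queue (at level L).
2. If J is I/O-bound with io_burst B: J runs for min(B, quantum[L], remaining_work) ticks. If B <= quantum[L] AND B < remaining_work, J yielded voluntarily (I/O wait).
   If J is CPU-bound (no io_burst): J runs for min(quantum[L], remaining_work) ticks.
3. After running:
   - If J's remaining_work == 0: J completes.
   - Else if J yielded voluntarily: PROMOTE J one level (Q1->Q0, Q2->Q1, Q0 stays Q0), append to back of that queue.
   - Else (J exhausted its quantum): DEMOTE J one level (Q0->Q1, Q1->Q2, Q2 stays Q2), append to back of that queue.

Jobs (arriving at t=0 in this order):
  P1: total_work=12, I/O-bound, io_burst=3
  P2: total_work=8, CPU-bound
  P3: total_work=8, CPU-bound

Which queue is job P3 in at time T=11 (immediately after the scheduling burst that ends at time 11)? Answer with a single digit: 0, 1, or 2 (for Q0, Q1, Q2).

t=0-2: P1@Q0 runs 2, rem=10, quantum used, demote→Q1. Q0=[P2,P3] Q1=[P1] Q2=[]
t=2-4: P2@Q0 runs 2, rem=6, quantum used, demote→Q1. Q0=[P3] Q1=[P1,P2] Q2=[]
t=4-6: P3@Q0 runs 2, rem=6, quantum used, demote→Q1. Q0=[] Q1=[P1,P2,P3] Q2=[]
t=6-9: P1@Q1 runs 3, rem=7, I/O yield, promote→Q0. Q0=[P1] Q1=[P2,P3] Q2=[]
t=9-11: P1@Q0 runs 2, rem=5, quantum used, demote→Q1. Q0=[] Q1=[P2,P3,P1] Q2=[]
t=11-15: P2@Q1 runs 4, rem=2, quantum used, demote→Q2. Q0=[] Q1=[P3,P1] Q2=[P2]
t=15-19: P3@Q1 runs 4, rem=2, quantum used, demote→Q2. Q0=[] Q1=[P1] Q2=[P2,P3]
t=19-22: P1@Q1 runs 3, rem=2, I/O yield, promote→Q0. Q0=[P1] Q1=[] Q2=[P2,P3]
t=22-24: P1@Q0 runs 2, rem=0, completes. Q0=[] Q1=[] Q2=[P2,P3]
t=24-26: P2@Q2 runs 2, rem=0, completes. Q0=[] Q1=[] Q2=[P3]
t=26-28: P3@Q2 runs 2, rem=0, completes. Q0=[] Q1=[] Q2=[]

Answer: 1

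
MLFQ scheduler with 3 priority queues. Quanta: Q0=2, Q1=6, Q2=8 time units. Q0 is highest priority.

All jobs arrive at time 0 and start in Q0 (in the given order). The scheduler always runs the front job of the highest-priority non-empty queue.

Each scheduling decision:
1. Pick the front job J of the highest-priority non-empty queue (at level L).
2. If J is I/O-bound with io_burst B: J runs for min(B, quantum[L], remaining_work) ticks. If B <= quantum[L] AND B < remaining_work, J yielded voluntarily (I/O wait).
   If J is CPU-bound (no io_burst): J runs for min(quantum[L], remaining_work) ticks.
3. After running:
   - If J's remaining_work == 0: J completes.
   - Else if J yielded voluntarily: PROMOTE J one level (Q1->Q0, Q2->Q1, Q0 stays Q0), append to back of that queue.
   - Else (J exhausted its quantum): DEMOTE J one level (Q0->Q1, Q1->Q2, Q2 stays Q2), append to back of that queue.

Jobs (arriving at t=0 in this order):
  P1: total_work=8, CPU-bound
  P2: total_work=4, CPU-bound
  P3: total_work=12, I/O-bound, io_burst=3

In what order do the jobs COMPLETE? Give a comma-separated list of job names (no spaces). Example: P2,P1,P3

t=0-2: P1@Q0 runs 2, rem=6, quantum used, demote→Q1. Q0=[P2,P3] Q1=[P1] Q2=[]
t=2-4: P2@Q0 runs 2, rem=2, quantum used, demote→Q1. Q0=[P3] Q1=[P1,P2] Q2=[]
t=4-6: P3@Q0 runs 2, rem=10, quantum used, demote→Q1. Q0=[] Q1=[P1,P2,P3] Q2=[]
t=6-12: P1@Q1 runs 6, rem=0, completes. Q0=[] Q1=[P2,P3] Q2=[]
t=12-14: P2@Q1 runs 2, rem=0, completes. Q0=[] Q1=[P3] Q2=[]
t=14-17: P3@Q1 runs 3, rem=7, I/O yield, promote→Q0. Q0=[P3] Q1=[] Q2=[]
t=17-19: P3@Q0 runs 2, rem=5, quantum used, demote→Q1. Q0=[] Q1=[P3] Q2=[]
t=19-22: P3@Q1 runs 3, rem=2, I/O yield, promote→Q0. Q0=[P3] Q1=[] Q2=[]
t=22-24: P3@Q0 runs 2, rem=0, completes. Q0=[] Q1=[] Q2=[]

Answer: P1,P2,P3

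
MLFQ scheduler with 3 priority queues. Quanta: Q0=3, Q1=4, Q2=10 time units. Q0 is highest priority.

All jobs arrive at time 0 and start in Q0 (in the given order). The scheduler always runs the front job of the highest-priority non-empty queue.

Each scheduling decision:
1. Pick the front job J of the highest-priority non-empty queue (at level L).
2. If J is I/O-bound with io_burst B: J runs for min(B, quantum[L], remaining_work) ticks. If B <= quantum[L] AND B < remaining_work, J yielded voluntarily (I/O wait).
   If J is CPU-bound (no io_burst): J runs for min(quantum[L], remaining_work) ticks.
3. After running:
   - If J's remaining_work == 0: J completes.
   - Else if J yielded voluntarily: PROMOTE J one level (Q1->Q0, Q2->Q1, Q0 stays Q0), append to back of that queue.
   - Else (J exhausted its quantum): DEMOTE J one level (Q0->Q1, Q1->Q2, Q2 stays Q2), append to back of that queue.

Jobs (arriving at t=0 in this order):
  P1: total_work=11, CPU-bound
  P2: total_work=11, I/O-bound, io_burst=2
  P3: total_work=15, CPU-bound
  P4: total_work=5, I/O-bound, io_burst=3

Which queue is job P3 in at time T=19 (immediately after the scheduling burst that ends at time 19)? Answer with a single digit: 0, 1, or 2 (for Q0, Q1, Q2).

Answer: 1

Derivation:
t=0-3: P1@Q0 runs 3, rem=8, quantum used, demote→Q1. Q0=[P2,P3,P4] Q1=[P1] Q2=[]
t=3-5: P2@Q0 runs 2, rem=9, I/O yield, promote→Q0. Q0=[P3,P4,P2] Q1=[P1] Q2=[]
t=5-8: P3@Q0 runs 3, rem=12, quantum used, demote→Q1. Q0=[P4,P2] Q1=[P1,P3] Q2=[]
t=8-11: P4@Q0 runs 3, rem=2, I/O yield, promote→Q0. Q0=[P2,P4] Q1=[P1,P3] Q2=[]
t=11-13: P2@Q0 runs 2, rem=7, I/O yield, promote→Q0. Q0=[P4,P2] Q1=[P1,P3] Q2=[]
t=13-15: P4@Q0 runs 2, rem=0, completes. Q0=[P2] Q1=[P1,P3] Q2=[]
t=15-17: P2@Q0 runs 2, rem=5, I/O yield, promote→Q0. Q0=[P2] Q1=[P1,P3] Q2=[]
t=17-19: P2@Q0 runs 2, rem=3, I/O yield, promote→Q0. Q0=[P2] Q1=[P1,P3] Q2=[]
t=19-21: P2@Q0 runs 2, rem=1, I/O yield, promote→Q0. Q0=[P2] Q1=[P1,P3] Q2=[]
t=21-22: P2@Q0 runs 1, rem=0, completes. Q0=[] Q1=[P1,P3] Q2=[]
t=22-26: P1@Q1 runs 4, rem=4, quantum used, demote→Q2. Q0=[] Q1=[P3] Q2=[P1]
t=26-30: P3@Q1 runs 4, rem=8, quantum used, demote→Q2. Q0=[] Q1=[] Q2=[P1,P3]
t=30-34: P1@Q2 runs 4, rem=0, completes. Q0=[] Q1=[] Q2=[P3]
t=34-42: P3@Q2 runs 8, rem=0, completes. Q0=[] Q1=[] Q2=[]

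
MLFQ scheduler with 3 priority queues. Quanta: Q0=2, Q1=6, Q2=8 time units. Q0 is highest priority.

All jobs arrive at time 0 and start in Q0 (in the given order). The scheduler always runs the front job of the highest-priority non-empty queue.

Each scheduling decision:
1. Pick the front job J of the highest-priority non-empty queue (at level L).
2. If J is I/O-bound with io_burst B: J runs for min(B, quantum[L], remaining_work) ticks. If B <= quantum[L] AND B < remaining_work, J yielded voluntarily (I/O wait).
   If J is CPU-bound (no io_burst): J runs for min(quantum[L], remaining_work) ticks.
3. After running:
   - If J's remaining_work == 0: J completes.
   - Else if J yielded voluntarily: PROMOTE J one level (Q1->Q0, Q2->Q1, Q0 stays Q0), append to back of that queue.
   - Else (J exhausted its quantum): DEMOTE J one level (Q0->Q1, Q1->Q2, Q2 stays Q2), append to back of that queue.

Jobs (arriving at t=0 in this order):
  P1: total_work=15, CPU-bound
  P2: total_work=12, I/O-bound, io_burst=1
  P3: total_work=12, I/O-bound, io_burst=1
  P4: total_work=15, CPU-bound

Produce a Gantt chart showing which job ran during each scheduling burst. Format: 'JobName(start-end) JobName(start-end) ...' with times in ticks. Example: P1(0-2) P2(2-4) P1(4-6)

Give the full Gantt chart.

Answer: P1(0-2) P2(2-3) P3(3-4) P4(4-6) P2(6-7) P3(7-8) P2(8-9) P3(9-10) P2(10-11) P3(11-12) P2(12-13) P3(13-14) P2(14-15) P3(15-16) P2(16-17) P3(17-18) P2(18-19) P3(19-20) P2(20-21) P3(21-22) P2(22-23) P3(23-24) P2(24-25) P3(25-26) P2(26-27) P3(27-28) P1(28-34) P4(34-40) P1(40-47) P4(47-54)

Derivation:
t=0-2: P1@Q0 runs 2, rem=13, quantum used, demote→Q1. Q0=[P2,P3,P4] Q1=[P1] Q2=[]
t=2-3: P2@Q0 runs 1, rem=11, I/O yield, promote→Q0. Q0=[P3,P4,P2] Q1=[P1] Q2=[]
t=3-4: P3@Q0 runs 1, rem=11, I/O yield, promote→Q0. Q0=[P4,P2,P3] Q1=[P1] Q2=[]
t=4-6: P4@Q0 runs 2, rem=13, quantum used, demote→Q1. Q0=[P2,P3] Q1=[P1,P4] Q2=[]
t=6-7: P2@Q0 runs 1, rem=10, I/O yield, promote→Q0. Q0=[P3,P2] Q1=[P1,P4] Q2=[]
t=7-8: P3@Q0 runs 1, rem=10, I/O yield, promote→Q0. Q0=[P2,P3] Q1=[P1,P4] Q2=[]
t=8-9: P2@Q0 runs 1, rem=9, I/O yield, promote→Q0. Q0=[P3,P2] Q1=[P1,P4] Q2=[]
t=9-10: P3@Q0 runs 1, rem=9, I/O yield, promote→Q0. Q0=[P2,P3] Q1=[P1,P4] Q2=[]
t=10-11: P2@Q0 runs 1, rem=8, I/O yield, promote→Q0. Q0=[P3,P2] Q1=[P1,P4] Q2=[]
t=11-12: P3@Q0 runs 1, rem=8, I/O yield, promote→Q0. Q0=[P2,P3] Q1=[P1,P4] Q2=[]
t=12-13: P2@Q0 runs 1, rem=7, I/O yield, promote→Q0. Q0=[P3,P2] Q1=[P1,P4] Q2=[]
t=13-14: P3@Q0 runs 1, rem=7, I/O yield, promote→Q0. Q0=[P2,P3] Q1=[P1,P4] Q2=[]
t=14-15: P2@Q0 runs 1, rem=6, I/O yield, promote→Q0. Q0=[P3,P2] Q1=[P1,P4] Q2=[]
t=15-16: P3@Q0 runs 1, rem=6, I/O yield, promote→Q0. Q0=[P2,P3] Q1=[P1,P4] Q2=[]
t=16-17: P2@Q0 runs 1, rem=5, I/O yield, promote→Q0. Q0=[P3,P2] Q1=[P1,P4] Q2=[]
t=17-18: P3@Q0 runs 1, rem=5, I/O yield, promote→Q0. Q0=[P2,P3] Q1=[P1,P4] Q2=[]
t=18-19: P2@Q0 runs 1, rem=4, I/O yield, promote→Q0. Q0=[P3,P2] Q1=[P1,P4] Q2=[]
t=19-20: P3@Q0 runs 1, rem=4, I/O yield, promote→Q0. Q0=[P2,P3] Q1=[P1,P4] Q2=[]
t=20-21: P2@Q0 runs 1, rem=3, I/O yield, promote→Q0. Q0=[P3,P2] Q1=[P1,P4] Q2=[]
t=21-22: P3@Q0 runs 1, rem=3, I/O yield, promote→Q0. Q0=[P2,P3] Q1=[P1,P4] Q2=[]
t=22-23: P2@Q0 runs 1, rem=2, I/O yield, promote→Q0. Q0=[P3,P2] Q1=[P1,P4] Q2=[]
t=23-24: P3@Q0 runs 1, rem=2, I/O yield, promote→Q0. Q0=[P2,P3] Q1=[P1,P4] Q2=[]
t=24-25: P2@Q0 runs 1, rem=1, I/O yield, promote→Q0. Q0=[P3,P2] Q1=[P1,P4] Q2=[]
t=25-26: P3@Q0 runs 1, rem=1, I/O yield, promote→Q0. Q0=[P2,P3] Q1=[P1,P4] Q2=[]
t=26-27: P2@Q0 runs 1, rem=0, completes. Q0=[P3] Q1=[P1,P4] Q2=[]
t=27-28: P3@Q0 runs 1, rem=0, completes. Q0=[] Q1=[P1,P4] Q2=[]
t=28-34: P1@Q1 runs 6, rem=7, quantum used, demote→Q2. Q0=[] Q1=[P4] Q2=[P1]
t=34-40: P4@Q1 runs 6, rem=7, quantum used, demote→Q2. Q0=[] Q1=[] Q2=[P1,P4]
t=40-47: P1@Q2 runs 7, rem=0, completes. Q0=[] Q1=[] Q2=[P4]
t=47-54: P4@Q2 runs 7, rem=0, completes. Q0=[] Q1=[] Q2=[]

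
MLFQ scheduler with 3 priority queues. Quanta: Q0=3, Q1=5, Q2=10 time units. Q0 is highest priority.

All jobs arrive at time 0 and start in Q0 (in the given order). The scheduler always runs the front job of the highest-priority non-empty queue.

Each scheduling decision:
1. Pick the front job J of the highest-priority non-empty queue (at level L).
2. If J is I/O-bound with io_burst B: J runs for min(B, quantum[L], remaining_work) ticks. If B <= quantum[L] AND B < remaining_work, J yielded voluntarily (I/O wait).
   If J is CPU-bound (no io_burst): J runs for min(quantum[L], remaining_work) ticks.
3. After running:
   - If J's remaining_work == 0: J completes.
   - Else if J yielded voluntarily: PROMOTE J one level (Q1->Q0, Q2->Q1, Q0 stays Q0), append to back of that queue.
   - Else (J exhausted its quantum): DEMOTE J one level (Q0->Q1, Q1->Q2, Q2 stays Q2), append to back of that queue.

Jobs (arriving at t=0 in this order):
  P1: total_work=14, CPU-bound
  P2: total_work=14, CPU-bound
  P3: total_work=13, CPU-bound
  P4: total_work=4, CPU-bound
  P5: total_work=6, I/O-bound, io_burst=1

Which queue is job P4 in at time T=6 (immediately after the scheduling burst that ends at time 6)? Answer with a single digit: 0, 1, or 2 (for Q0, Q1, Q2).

Answer: 0

Derivation:
t=0-3: P1@Q0 runs 3, rem=11, quantum used, demote→Q1. Q0=[P2,P3,P4,P5] Q1=[P1] Q2=[]
t=3-6: P2@Q0 runs 3, rem=11, quantum used, demote→Q1. Q0=[P3,P4,P5] Q1=[P1,P2] Q2=[]
t=6-9: P3@Q0 runs 3, rem=10, quantum used, demote→Q1. Q0=[P4,P5] Q1=[P1,P2,P3] Q2=[]
t=9-12: P4@Q0 runs 3, rem=1, quantum used, demote→Q1. Q0=[P5] Q1=[P1,P2,P3,P4] Q2=[]
t=12-13: P5@Q0 runs 1, rem=5, I/O yield, promote→Q0. Q0=[P5] Q1=[P1,P2,P3,P4] Q2=[]
t=13-14: P5@Q0 runs 1, rem=4, I/O yield, promote→Q0. Q0=[P5] Q1=[P1,P2,P3,P4] Q2=[]
t=14-15: P5@Q0 runs 1, rem=3, I/O yield, promote→Q0. Q0=[P5] Q1=[P1,P2,P3,P4] Q2=[]
t=15-16: P5@Q0 runs 1, rem=2, I/O yield, promote→Q0. Q0=[P5] Q1=[P1,P2,P3,P4] Q2=[]
t=16-17: P5@Q0 runs 1, rem=1, I/O yield, promote→Q0. Q0=[P5] Q1=[P1,P2,P3,P4] Q2=[]
t=17-18: P5@Q0 runs 1, rem=0, completes. Q0=[] Q1=[P1,P2,P3,P4] Q2=[]
t=18-23: P1@Q1 runs 5, rem=6, quantum used, demote→Q2. Q0=[] Q1=[P2,P3,P4] Q2=[P1]
t=23-28: P2@Q1 runs 5, rem=6, quantum used, demote→Q2. Q0=[] Q1=[P3,P4] Q2=[P1,P2]
t=28-33: P3@Q1 runs 5, rem=5, quantum used, demote→Q2. Q0=[] Q1=[P4] Q2=[P1,P2,P3]
t=33-34: P4@Q1 runs 1, rem=0, completes. Q0=[] Q1=[] Q2=[P1,P2,P3]
t=34-40: P1@Q2 runs 6, rem=0, completes. Q0=[] Q1=[] Q2=[P2,P3]
t=40-46: P2@Q2 runs 6, rem=0, completes. Q0=[] Q1=[] Q2=[P3]
t=46-51: P3@Q2 runs 5, rem=0, completes. Q0=[] Q1=[] Q2=[]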